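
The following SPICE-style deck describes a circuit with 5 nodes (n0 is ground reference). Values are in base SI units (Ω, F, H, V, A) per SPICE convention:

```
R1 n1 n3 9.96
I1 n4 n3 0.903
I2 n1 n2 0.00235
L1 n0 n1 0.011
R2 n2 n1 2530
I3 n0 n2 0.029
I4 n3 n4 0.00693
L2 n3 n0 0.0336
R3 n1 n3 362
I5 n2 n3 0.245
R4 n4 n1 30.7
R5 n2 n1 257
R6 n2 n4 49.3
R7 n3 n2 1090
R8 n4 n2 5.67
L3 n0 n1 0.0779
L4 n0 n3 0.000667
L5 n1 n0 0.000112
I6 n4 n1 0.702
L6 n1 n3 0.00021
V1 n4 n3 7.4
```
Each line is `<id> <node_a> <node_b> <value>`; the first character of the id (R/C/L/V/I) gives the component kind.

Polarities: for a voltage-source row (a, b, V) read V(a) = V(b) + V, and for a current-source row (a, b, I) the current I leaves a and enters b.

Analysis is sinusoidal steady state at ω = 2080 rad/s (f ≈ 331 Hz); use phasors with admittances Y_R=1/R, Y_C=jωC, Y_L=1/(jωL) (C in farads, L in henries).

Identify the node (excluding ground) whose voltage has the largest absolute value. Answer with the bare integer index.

Element admittances at ω=2080 rad/s:
  Y(R1) = 0.1004+0.000j S between n1,n3
  I1: injects 0.903 A into n3 (from n4)
  I2: injects 0.00235 A into n2 (from n1)
  Y(L1) = 0.000-0.04371j S between n0,n1
  Y(R2) = 0.0003953+0.000j S between n2,n1
  I3: injects 0.029 A into n2 (from n0)
  I4: injects 0.00693 A into n4 (from n3)
  Y(L2) = 0.000-0.01431j S between n3,n0
  Y(R3) = 0.002762+0.000j S between n1,n3
  I5: injects 0.245 A into n3 (from n2)
  Y(R4) = 0.03257+0.000j S between n4,n1
  Y(R5) = 0.003891+0.000j S between n2,n1
  Y(R6) = 0.02028+0.000j S between n2,n4
  Y(R7) = 0.0009174+0.000j S between n3,n2
  Y(R8) = 0.1764+0.000j S between n4,n2
  Y(L3) = 0.000-0.006172j S between n0,n1
  Y(L4) = 0.000-0.7208j S between n0,n3
  Y(L5) = 0.000-4.293j S between n1,n0
  I6: injects 0.702 A into n1 (from n4)
  Y(L6) = 0.000-2.289j S between n1,n3
  V1: constraint V(n4)−V(n3) = 7.4
Assemble and solve the 5×5 MNA system:
  V(n1)=0.002237+0.05235j  V(n2)=6.138-0.2630j  V(n3)=-0.01321-0.2698j  V(n4)=7.387-0.2698j
  i(V1)=-2.084+0.01184j

4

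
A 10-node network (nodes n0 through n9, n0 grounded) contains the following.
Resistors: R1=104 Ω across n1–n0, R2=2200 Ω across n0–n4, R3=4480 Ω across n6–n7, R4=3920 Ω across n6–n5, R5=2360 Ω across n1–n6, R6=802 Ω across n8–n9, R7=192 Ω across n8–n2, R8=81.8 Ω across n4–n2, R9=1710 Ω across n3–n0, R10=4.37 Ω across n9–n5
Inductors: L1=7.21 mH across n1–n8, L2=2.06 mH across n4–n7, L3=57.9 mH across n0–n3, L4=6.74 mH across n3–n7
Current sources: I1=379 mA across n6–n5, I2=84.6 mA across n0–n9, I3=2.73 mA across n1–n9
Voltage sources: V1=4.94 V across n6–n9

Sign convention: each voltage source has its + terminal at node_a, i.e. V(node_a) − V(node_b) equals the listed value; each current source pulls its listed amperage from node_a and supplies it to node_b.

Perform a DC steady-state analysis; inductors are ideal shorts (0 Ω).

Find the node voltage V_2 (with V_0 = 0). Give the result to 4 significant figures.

1.633 V

Element admittances at DC:
  Y(R1) = 0.009615 S between n1,n0
  Y(R2) = 0.0004545 S between n0,n4
  Y(R3) = 0.0002232 S between n6,n7
  L1: short n1↔n8 (DC inductor)
  Y(R4) = 0.0002551 S between n6,n5
  I1: injects 0.379 A into n5 (from n6)
  Y(R5) = 0.0004237 S between n1,n6
  Y(R6) = 0.001247 S between n8,n9
  I2: injects 0.0846 A into n9 (from n0)
  Y(R7) = 0.005208 S between n8,n2
  L2: short n4↔n7 (DC inductor)
  Y(R8) = 0.01222 S between n4,n2
  L3: short n0↔n3 (DC inductor)
  Y(R9) = 0.0005848 S between n3,n0
  I3: injects 0.00273 A into n9 (from n1)
  L4: short n3↔n7 (DC inductor)
  Y(R10) = 0.2288 S between n9,n5
  V1: constraint V(n6)−V(n9) = 4.94
Assemble and solve the 14×14 MNA system:
  V(n1)=5.465  V(n2)=1.633  V(n3)=0.000  V(n4)=0.000  V(n5)=50.91  V(n6)=54.19  V(n7)=0.000  V(n8)=5.465  V(n9)=49.25
  i(L1)=-0.03463  i(L2)=0.01996  i(L3)=-0.03205  i(L4)=-0.03205  i(V1)=-0.4126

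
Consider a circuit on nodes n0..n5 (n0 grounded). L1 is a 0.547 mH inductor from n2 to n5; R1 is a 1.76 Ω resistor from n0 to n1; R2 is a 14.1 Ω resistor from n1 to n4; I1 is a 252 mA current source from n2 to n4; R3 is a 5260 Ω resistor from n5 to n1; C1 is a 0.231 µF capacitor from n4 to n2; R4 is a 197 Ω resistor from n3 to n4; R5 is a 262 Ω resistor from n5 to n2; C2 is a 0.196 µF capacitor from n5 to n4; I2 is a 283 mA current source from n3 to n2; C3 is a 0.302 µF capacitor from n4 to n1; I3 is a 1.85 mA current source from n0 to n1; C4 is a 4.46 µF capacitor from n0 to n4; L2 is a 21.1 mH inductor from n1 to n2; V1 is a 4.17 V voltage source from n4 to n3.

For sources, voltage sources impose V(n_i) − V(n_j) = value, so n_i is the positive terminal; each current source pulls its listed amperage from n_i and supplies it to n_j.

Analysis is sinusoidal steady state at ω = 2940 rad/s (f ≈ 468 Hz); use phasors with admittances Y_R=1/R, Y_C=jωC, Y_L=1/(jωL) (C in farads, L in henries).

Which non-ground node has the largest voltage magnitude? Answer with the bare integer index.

MNA unknowns: 5 node voltages V₁..V_5 plus 1 source current (V1)
L1: Y=0.000-0.6218j on G[2,5]
R1: Y=0.5682+0.000j on G[0,1]
R2: Y=0.07092+0.000j on G[1,4]
I1: z[2]−=0.252, z[4]+=0.252
R3: Y=0.0001901+0.000j on G[5,1]
C1: Y=0.000+0.0006791j on G[4,2]
R4: Y=0.005076+0.000j on G[3,4]
R5: Y=0.003817+0.000j on G[5,2]
C2: Y=0.000+0.0005762j on G[5,4]
I2: z[3]−=0.283, z[2]+=0.283
C3: Y=0.000+0.0008879j on G[4,1]
I3: z[0]−=0.00185, z[1]+=0.00185
C4: Y=0.000+0.01311j on G[0,4]
L2: Y=0.000-0.01612j on G[1,2]
V1: row V4−V3=4.17, i_V1 at 4,3
solve → V1=0.005735+0.01028j, V2=0.07045+2.087j, V3=-4.615+0.1074j, V4=-0.4453+0.1074j, V5=0.07158+2.089j
aux → i_V1=0.2618+0.000j

3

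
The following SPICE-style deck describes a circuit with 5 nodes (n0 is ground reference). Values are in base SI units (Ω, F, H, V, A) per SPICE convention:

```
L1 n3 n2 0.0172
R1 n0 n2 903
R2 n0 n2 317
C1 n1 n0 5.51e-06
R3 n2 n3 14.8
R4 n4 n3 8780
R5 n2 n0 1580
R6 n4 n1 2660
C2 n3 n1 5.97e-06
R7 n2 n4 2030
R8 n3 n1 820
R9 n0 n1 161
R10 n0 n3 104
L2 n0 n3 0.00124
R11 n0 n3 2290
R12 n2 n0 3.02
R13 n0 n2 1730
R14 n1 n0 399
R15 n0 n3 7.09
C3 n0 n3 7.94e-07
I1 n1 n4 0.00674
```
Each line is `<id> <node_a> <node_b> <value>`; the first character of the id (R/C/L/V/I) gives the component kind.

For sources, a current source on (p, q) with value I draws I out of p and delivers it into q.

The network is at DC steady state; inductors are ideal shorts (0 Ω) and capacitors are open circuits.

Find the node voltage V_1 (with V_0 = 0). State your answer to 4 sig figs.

-0.4092 V

Element admittances at DC:
  L1: short n3↔n2 (DC inductor)
  Y(R1) = 0.001107 S between n0,n2
  Y(R2) = 0.003155 S between n0,n2
  Y(C1) = 0.000 S between n1,n0
  Y(R3) = 0.06757 S between n2,n3
  Y(R4) = 0.0001139 S between n4,n3
  Y(R5) = 0.0006329 S between n2,n0
  Y(R6) = 0.0003759 S between n4,n1
  Y(C2) = 0.000 S between n3,n1
  Y(R7) = 0.0004926 S between n2,n4
  Y(R8) = 0.001220 S between n3,n1
  Y(R9) = 0.006211 S between n0,n1
  Y(R10) = 0.009615 S between n0,n3
  L2: short n0↔n3 (DC inductor)
  Y(R11) = 0.0004367 S between n0,n3
  Y(R12) = 0.3311 S between n2,n0
  Y(R13) = 0.0005780 S between n0,n2
  Y(R14) = 0.002506 S between n1,n0
  Y(R15) = 0.1410 S between n0,n3
  Y(C3) = 0.000 S between n0,n3
  I1: injects 0.00674 A into n4 (from n1)
Assemble and solve the 6×6 MNA system:
  V(n1)=-0.4092  V(n2)=0.000  V(n3)=0.000  V(n4)=6.704
  i(L1)=-0.003302  i(L2)=-0.003567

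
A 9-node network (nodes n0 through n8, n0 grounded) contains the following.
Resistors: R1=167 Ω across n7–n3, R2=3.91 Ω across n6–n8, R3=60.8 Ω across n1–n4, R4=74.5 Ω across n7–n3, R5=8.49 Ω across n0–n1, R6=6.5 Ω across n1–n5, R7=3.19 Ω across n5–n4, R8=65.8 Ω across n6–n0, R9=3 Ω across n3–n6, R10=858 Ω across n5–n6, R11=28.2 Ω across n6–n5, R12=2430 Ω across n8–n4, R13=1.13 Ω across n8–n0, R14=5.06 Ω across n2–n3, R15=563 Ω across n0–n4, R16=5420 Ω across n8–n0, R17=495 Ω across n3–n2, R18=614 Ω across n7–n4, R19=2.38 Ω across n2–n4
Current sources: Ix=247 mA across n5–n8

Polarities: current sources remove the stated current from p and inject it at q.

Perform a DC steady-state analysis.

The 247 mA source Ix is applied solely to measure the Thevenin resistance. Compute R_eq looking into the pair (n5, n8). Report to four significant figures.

R_eq = 7.034 Ω

Apply KCL at each of the 8 non-ground nodes and solve the resulting linear system.
Node n1: branches {R3, R5, R6} → V_1 = -0.9307
Node n2: branches {R14, R17, R19} → V_2 = -1.081
Node n3: branches {R1, R4, R9, R14, R17} → V_3 = -0.6390
Node n4: branches {R3, R7, R12, R15, R18, R19} → V_4 = -1.292
Node n5: branches {R6, R7, R10, R11, Ix} → V_5 = -1.605
Node n6: branches {R2, R8, R9, R10, R11} → V_6 = -0.3710
Node n7: branches {R1, R4, R18} → V_7 = -0.6895
Node n8: branches {R2, R12, R13, R16, Ix} → V_8 = 0.1328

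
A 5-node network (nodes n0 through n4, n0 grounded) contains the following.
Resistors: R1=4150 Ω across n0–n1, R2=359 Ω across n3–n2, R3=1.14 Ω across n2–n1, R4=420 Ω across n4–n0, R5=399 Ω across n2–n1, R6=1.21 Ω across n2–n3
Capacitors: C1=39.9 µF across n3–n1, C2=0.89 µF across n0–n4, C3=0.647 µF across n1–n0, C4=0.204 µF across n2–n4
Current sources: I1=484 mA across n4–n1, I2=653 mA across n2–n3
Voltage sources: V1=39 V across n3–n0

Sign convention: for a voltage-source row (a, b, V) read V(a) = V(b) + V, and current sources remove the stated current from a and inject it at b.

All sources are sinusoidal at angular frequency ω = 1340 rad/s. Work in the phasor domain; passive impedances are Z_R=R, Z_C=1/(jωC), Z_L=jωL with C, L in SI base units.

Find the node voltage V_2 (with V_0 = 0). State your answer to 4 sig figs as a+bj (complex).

Element admittances at ω=1340 rad/s:
  Y(R1) = 0.0002410+0.000j S between n0,n1
  Y(R2) = 0.002786+0.000j S between n3,n2
  Y(R3) = 0.8772+0.000j S between n2,n1
  Y(C1) = 0.000+0.05347j S between n3,n1
  I1: injects 0.484 A into n1 (from n4)
  Y(R4) = 0.002381+0.000j S between n4,n0
  Y(C2) = 0.000+0.001193j S between n0,n4
  Y(C3) = 0.000+0.0008670j S between n1,n0
  I2: injects 0.653 A into n3 (from n2)
  Y(R5) = 0.002506+0.000j S between n2,n1
  Y(R6) = 0.8264+0.000j S between n2,n3
  Y(C4) = 0.000+0.0002734j S between n2,n4
  V1: constraint V(n3)−V(n0) = 39
Assemble and solve the 5×5 MNA system:
  V(n1)=39.27-0.1743j  V(n2)=38.74-0.1192j  V(n3)=39.00+0.000j  V(n4)=-145.4+93.97j
  i(V1)=0.4487-0.08434j

38.74-0.1192j V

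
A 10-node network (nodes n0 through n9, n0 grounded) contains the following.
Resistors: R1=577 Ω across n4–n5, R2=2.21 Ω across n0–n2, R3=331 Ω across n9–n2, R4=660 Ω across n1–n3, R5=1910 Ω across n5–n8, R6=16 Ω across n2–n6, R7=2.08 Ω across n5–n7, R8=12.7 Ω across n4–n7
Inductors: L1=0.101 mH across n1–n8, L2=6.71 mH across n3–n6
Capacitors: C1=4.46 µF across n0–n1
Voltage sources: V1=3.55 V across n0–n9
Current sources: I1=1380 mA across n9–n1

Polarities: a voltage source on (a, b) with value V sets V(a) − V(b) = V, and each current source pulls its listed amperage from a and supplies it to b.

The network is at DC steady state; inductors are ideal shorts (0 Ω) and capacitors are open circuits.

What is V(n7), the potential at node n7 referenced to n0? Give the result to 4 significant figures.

935.9 V

MNA unknowns: 9 node voltages V₁..V_9 plus 3 source currents (L1, L2, V1)
R1: Y=0.001733 on G[4,5]
L1: row V1−V8=0, i_L1 at 1,8
L2: row V3−V6=0, i_L2 at 3,6
R2: Y=0.4525 on G[0,2]
R3: Y=0.003021 on G[9,2]
R4: Y=0.001515 on G[1,3]
R5: Y=0.0005236 on G[5,8]
R6: Y=0.06250 on G[2,6]
R7: Y=0.4808 on G[5,7]
R8: Y=0.07874 on G[4,7]
C1: Y=0.000 on G[0,1]
V1: row V0−V9=3.55, i_V1 at 0,9
I1: z[9]−=1.38, z[1]+=1.38
solve → V1=935.9, V2=3.006, V3=25.09, V4=935.9, V5=935.9, V6=25.09, V7=935.9, V8=935.9, V9=-3.550
aux → i_L1=0.000, i_L2=1.380, i_V1=1.360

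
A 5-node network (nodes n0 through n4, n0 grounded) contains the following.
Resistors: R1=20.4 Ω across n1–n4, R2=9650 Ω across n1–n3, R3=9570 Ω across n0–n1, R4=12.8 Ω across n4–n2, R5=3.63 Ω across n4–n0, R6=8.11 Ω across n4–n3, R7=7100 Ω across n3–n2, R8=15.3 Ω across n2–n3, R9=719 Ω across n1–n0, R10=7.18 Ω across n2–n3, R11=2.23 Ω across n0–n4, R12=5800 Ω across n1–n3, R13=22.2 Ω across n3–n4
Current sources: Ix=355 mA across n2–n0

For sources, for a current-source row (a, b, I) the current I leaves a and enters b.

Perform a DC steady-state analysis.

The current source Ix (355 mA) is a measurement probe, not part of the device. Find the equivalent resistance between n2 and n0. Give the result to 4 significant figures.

R_eq = 7.240 Ω

Apply KCL at each of the 4 non-ground nodes and solve the resulting linear system.
Node n1: branches {R1, R2, R3, R9, R12} → V_1 = -0.4812
Node n2: branches {R4, R7, R8, R10, Ix} → V_2 = -2.570
Node n3: branches {R2, R6, R7, R8, R10, R12, R13} → V_3 = -1.631
Node n4: branches {R1, R4, R5, R6, R11, R13} → V_4 = -0.4894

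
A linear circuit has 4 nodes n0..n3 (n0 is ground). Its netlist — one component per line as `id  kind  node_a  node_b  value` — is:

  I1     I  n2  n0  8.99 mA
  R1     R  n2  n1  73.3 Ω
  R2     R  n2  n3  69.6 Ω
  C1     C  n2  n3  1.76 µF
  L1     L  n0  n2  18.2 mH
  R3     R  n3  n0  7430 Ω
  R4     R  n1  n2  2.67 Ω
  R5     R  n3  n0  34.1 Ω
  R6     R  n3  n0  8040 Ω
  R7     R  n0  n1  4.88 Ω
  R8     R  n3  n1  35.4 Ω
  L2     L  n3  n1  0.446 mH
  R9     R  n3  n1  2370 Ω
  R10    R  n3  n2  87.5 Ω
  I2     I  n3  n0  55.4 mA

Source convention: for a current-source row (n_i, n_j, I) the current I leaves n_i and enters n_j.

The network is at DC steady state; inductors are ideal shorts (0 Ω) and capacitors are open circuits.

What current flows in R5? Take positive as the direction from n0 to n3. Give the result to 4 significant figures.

0.002505 A

Apply KCL at each of the 3 non-ground nodes and solve the resulting linear system.
Node n1: branches {R1, R4, R7, R8, L2, R9} → V_1 = -0.08543
Node n2: branches {I1, R1, R2, C1, L1, R4, R10} → V_2 = 0.000
Node n3: branches {R2, C1, R3, R5, R6, R8, L2, R9, R10, I2} → V_3 = -0.08543
Source currents: i(L1)=0.04436, i(L2)=-0.05067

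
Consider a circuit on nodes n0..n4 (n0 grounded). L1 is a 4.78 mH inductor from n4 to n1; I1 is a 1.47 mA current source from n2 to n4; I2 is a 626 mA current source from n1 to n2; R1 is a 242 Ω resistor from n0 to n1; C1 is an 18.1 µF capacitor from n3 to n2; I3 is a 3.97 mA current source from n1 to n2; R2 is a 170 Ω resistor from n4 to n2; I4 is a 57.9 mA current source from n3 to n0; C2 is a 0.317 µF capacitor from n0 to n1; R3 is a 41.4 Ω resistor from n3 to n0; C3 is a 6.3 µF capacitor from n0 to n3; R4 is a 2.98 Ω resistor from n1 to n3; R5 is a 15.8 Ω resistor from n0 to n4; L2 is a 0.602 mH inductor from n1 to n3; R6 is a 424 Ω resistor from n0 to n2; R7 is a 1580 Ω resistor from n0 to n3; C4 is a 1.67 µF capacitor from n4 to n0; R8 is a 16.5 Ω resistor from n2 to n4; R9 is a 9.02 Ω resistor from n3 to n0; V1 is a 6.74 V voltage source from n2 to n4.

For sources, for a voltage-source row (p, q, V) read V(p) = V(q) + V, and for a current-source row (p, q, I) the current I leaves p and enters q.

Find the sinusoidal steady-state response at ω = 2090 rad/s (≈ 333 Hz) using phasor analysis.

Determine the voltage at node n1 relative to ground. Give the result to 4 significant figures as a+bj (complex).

Apply KCL at each of the 4 non-ground nodes and solve the resulting linear system.
Node n1: branches {L1, I2, R1, I3, C2, R4, L2} → V_1 = -2.331-1.586j
Node n2: branches {I1, I2, C1, I3, R2, R6, R8, V1} → V_2 = 11.95+2.588j
Node n3: branches {C1, I4, R3, C3, R4, L2, R7, R9} → V_3 = -3.037-1.032j
Node n4: branches {L1, I1, R2, R5, C4, R8, V1} → V_4 = 5.213+2.588j
Source currents: i(V1)=0.2891-0.5732j

-2.331-1.586j V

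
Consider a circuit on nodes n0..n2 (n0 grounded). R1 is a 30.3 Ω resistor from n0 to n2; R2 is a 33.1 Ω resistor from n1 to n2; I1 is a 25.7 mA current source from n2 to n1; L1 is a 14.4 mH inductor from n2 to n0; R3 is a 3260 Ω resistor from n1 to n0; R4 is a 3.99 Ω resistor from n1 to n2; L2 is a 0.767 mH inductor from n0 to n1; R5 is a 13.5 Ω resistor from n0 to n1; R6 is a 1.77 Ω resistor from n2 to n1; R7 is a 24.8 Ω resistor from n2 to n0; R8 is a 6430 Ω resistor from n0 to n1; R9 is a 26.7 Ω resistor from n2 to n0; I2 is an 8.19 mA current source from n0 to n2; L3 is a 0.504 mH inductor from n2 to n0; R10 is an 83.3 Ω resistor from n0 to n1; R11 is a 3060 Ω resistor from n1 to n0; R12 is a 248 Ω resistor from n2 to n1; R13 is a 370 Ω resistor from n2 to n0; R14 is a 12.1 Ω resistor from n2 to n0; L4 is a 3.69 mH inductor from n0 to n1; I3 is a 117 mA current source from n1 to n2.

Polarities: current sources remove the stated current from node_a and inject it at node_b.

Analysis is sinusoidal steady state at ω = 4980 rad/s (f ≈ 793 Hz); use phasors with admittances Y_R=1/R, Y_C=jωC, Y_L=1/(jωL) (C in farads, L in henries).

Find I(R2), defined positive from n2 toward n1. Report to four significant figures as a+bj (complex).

Element admittances at ω=4980 rad/s:
  Y(R1) = 0.03300+0.000j S between n0,n2
  Y(R2) = 0.03021+0.000j S between n1,n2
  I1: injects 0.0257 A into n1 (from n2)
  Y(L1) = 0.000-0.01394j S between n2,n0
  Y(R3) = 0.0003067+0.000j S between n1,n0
  Y(R4) = 0.2506+0.000j S between n1,n2
  Y(L2) = 0.000-0.2618j S between n0,n1
  Y(R5) = 0.07407+0.000j S between n0,n1
  Y(R6) = 0.5650+0.000j S between n2,n1
  Y(R7) = 0.04032+0.000j S between n2,n0
  Y(R8) = 0.0001555+0.000j S between n0,n1
  Y(R9) = 0.03745+0.000j S between n2,n0
  I2: injects 0.00819 A into n2 (from n0)
  Y(L3) = 0.000-0.3984j S between n2,n0
  Y(R10) = 0.01200+0.000j S between n0,n1
  Y(R11) = 0.0003268+0.000j S between n1,n0
  Y(R12) = 0.004032+0.000j S between n2,n1
  Y(R13) = 0.002703+0.000j S between n2,n0
  Y(R14) = 0.08264+0.000j S between n2,n0
  Y(L4) = 0.000-0.05442j S between n0,n1
  I3: injects 0.117 A into n2 (from n1)
Assemble and solve the 2×2 MNA system:
  V(n1)=-0.05353-0.005774j  V(n2)=0.04628+0.01355j

0.003015+0.0005839j A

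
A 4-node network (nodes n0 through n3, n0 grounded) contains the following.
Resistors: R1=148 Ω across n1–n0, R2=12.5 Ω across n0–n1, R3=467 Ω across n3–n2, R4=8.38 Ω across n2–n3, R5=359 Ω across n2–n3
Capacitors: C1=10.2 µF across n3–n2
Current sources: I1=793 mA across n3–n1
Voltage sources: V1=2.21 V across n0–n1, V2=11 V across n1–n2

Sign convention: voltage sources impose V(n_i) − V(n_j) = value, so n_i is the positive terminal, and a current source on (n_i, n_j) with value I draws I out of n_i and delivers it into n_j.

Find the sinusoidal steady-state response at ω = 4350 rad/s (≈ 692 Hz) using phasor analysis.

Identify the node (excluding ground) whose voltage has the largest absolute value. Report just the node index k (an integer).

MNA unknowns: 3 node voltages V₁..V_3 plus 2 source currents (V1, V2)
R1: Y=0.006757+0.000j on G[1,0]
R2: Y=0.08000+0.000j on G[0,1]
C1: Y=0.000+0.04437j on G[3,2]
R3: Y=0.002141+0.000j on G[3,2]
I1: z[3]−=0.793, z[1]+=0.793
R4: Y=0.1193+0.000j on G[2,3]
R5: Y=0.002786+0.000j on G[2,3]
V1: row V0−V1=2.21, i_V1 at 0,1
V2: row V1−V2=11, i_V2 at 1,2
solve → V1=-2.210+0.000j, V2=-13.21+0.000j, V3=-18.87+2.021j
aux → i_V1=-0.1917+0.000j, i_V2=0.7930+0.000j

3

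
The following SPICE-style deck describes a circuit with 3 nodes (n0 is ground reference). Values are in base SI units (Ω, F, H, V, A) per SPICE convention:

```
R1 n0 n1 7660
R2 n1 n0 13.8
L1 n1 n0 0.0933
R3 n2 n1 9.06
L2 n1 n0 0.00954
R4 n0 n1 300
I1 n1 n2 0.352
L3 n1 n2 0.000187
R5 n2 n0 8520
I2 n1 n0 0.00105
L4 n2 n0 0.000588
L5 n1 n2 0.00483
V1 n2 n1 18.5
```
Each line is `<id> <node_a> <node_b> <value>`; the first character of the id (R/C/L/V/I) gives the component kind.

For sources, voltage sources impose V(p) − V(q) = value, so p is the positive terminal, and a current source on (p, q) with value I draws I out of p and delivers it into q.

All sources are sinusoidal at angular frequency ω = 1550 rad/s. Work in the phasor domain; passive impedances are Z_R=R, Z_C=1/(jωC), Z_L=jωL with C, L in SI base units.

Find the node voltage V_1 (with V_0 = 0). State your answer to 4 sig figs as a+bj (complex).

-17.25+1.117j V

Element admittances at ω=1550 rad/s:
  Y(R1) = 0.0001305+0.000j S between n0,n1
  Y(R2) = 0.07246+0.000j S between n1,n0
  Y(L1) = 0.000-0.006915j S between n1,n0
  Y(R3) = 0.1104+0.000j S between n2,n1
  Y(L2) = 0.000-0.06763j S between n1,n0
  Y(R4) = 0.003333+0.000j S between n0,n1
  I1: injects 0.352 A into n2 (from n1)
  Y(L3) = 0.000-3.450j S between n1,n2
  Y(R5) = 0.0001174+0.000j S between n2,n0
  I2: injects 0.00105 A into n0 (from n1)
  Y(L4) = 0.000-1.097j S between n2,n0
  Y(L5) = 0.000-0.1336j S between n1,n2
  V1: constraint V(n2)−V(n1) = 18.5
Assemble and solve the 3×3 MNA system:
  V(n1)=-17.25+1.117j  V(n2)=1.249+1.117j
  i(V1)=-2.915+67.67j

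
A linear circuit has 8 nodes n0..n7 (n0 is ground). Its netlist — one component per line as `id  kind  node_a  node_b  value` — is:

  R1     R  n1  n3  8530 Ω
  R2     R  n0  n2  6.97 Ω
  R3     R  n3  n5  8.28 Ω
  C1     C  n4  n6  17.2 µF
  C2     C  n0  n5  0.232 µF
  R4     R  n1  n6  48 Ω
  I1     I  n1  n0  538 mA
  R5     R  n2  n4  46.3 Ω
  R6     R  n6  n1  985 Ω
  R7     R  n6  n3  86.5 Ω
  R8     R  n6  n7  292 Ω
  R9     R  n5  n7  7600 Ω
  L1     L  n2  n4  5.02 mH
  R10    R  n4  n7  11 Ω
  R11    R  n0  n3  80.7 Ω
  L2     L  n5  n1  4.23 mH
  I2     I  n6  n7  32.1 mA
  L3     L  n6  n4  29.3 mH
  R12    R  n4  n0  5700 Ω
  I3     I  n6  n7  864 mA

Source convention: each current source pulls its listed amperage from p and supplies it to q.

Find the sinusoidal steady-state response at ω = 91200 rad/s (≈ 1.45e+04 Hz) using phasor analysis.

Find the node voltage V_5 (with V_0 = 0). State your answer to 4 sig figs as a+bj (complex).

-2.873+7.147j V

MNA unknowns: 7 node voltages V₁..V_7
R1: Y=0.0001172+0.000j on G[1,3]
R2: Y=0.1435+0.000j on G[0,2]
R3: Y=0.1208+0.000j on G[3,5]
C1: Y=0.000+1.569j on G[4,6]
C2: Y=0.000+0.02116j on G[0,5]
R4: Y=0.02083+0.000j on G[1,6]
I1: z[1]−=0.538, z[0]+=0.538
R5: Y=0.02160+0.000j on G[2,4]
R6: Y=0.001015+0.000j on G[6,1]
R7: Y=0.01156+0.000j on G[6,3]
R8: Y=0.003425+0.000j on G[6,7]
R9: Y=0.0001316+0.000j on G[5,7]
L1: Y=0.000-0.002184j on G[2,4]
R10: Y=0.09091+0.000j on G[4,7]
R11: Y=0.01239+0.000j on G[0,3]
L2: Y=0.000-0.002592j on G[5,1]
I2: z[6]−=0.0321, z[7]+=0.0321
L3: Y=0.000-0.0003742j on G[6,4]
R12: Y=0.0001754+0.000j on G[4,0]
I3: z[6]−=0.864, z[7]+=0.864
solve → V1=-40.59-5.797j, V2=-2.342-0.07844j, V3=-3.841+5.844j, V4=-17.69-2.152j, V5=-2.873+7.147j, V6=-17.70-1.385j, V7=-8.187-2.111j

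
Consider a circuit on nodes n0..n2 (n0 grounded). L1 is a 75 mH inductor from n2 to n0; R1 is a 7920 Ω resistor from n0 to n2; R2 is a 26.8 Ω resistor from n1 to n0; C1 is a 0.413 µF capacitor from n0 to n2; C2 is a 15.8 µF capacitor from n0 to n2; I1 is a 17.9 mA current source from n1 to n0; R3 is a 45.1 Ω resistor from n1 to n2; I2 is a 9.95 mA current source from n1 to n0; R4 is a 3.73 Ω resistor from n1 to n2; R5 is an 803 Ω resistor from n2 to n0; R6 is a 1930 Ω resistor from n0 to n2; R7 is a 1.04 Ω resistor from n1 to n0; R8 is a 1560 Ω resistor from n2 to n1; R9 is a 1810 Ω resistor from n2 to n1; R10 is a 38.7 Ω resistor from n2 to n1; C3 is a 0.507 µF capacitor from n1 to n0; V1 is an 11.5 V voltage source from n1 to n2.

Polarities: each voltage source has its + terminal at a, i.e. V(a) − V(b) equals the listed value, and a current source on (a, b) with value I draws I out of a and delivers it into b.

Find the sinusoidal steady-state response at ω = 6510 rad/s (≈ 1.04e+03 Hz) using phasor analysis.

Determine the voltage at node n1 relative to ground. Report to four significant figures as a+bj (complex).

Element admittances at ω=6510 rad/s:
  Y(L1) = 0.000-0.002048j S between n2,n0
  Y(R1) = 0.0001263+0.000j S between n0,n2
  Y(R2) = 0.03731+0.000j S between n1,n0
  Y(C1) = 0.000+0.002689j S between n0,n2
  Y(C2) = 0.000+0.1029j S between n0,n2
  I1: injects 0.0179 A into n0 (from n1)
  Y(R3) = 0.02217+0.000j S between n1,n2
  I2: injects 0.00995 A into n0 (from n1)
  Y(R4) = 0.2681+0.000j S between n1,n2
  Y(R5) = 0.001245+0.000j S between n2,n0
  Y(R6) = 0.0005181+0.000j S between n0,n2
  Y(R7) = 0.9615+0.000j S between n1,n0
  Y(R8) = 0.0006410+0.000j S between n2,n1
  Y(R9) = 0.0005525+0.000j S between n2,n1
  Y(R10) = 0.02584+0.000j S between n2,n1
  Y(C3) = 0.000+0.003301j S between n1,n0
  V1: constraint V(n1)−V(n2) = 11.5
Assemble and solve the 3×3 MNA system:
  V(n1)=0.1195+1.177j  V(n2)=-11.38+1.177j
  i(V1)=-3.792-1.176j

0.1195+1.177j V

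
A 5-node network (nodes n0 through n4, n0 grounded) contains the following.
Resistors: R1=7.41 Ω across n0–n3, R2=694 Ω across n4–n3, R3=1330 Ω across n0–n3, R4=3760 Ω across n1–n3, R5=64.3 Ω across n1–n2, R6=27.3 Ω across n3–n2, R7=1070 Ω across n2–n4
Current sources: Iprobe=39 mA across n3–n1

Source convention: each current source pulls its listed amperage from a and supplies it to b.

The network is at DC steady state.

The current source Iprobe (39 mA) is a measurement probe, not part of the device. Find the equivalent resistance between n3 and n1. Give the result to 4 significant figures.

Element admittances at DC:
  Y(R1) = 0.1350 S between n0,n3
  Y(R2) = 0.001441 S between n4,n3
  Y(R3) = 0.0007519 S between n0,n3
  Y(R4) = 0.0002660 S between n1,n3
  Y(R5) = 0.01555 S between n1,n2
  Y(R6) = 0.03663 S between n3,n2
  Y(R7) = 0.0009346 S between n2,n4
  Iprobe: injects 0.039 A into n1 (from n3)
Assemble and solve the 4×4 MNA system:
  V(n1)=3.472  V(n2)=1.024  V(n3)=0.000  V(n4)=0.4027

R_eq = 89.02 Ω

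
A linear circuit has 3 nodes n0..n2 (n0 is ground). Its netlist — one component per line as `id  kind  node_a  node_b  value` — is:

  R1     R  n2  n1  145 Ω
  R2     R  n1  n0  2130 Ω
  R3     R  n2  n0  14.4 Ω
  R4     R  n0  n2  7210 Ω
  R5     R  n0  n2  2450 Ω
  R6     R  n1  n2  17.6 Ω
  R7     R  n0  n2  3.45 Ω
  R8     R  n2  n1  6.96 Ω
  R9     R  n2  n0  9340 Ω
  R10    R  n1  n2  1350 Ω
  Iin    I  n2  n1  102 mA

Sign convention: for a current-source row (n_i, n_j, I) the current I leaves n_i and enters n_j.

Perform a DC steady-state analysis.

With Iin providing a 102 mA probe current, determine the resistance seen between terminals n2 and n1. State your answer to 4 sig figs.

R_eq = 4.794 Ω

Element admittances at DC:
  Y(R1) = 0.006897 S between n2,n1
  Y(R2) = 0.0004695 S between n1,n0
  Y(R3) = 0.06944 S between n2,n0
  Y(R4) = 0.0001387 S between n0,n2
  Y(R5) = 0.0004082 S between n0,n2
  Y(R6) = 0.05682 S between n1,n2
  Y(R7) = 0.2899 S between n0,n2
  Y(R8) = 0.1437 S between n2,n1
  Y(R9) = 0.0001071 S between n2,n0
  Y(R10) = 0.0007407 S between n1,n2
  Iin: injects 0.102 A into n1 (from n2)
Assemble and solve the 2×2 MNA system:
  V(n1)=0.4883  V(n2)=-0.0006369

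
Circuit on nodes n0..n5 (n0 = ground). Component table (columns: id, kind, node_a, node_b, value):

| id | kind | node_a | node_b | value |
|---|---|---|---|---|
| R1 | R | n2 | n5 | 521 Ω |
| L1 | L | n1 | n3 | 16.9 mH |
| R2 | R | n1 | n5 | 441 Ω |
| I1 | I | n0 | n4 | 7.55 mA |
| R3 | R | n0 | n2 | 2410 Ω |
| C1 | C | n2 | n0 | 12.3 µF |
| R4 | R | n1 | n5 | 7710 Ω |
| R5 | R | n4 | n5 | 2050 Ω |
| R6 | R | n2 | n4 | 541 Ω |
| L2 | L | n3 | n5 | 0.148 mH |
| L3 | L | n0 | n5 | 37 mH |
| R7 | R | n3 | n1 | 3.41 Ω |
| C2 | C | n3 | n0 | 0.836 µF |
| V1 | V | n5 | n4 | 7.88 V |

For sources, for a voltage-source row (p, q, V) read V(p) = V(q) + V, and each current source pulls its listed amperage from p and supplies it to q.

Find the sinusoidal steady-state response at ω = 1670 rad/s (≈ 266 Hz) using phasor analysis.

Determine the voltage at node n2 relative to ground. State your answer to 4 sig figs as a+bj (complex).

MNA unknowns: 5 node voltages V₁..V_5 plus 1 source current (V1)
R1: Y=0.001919+0.000j on G[2,5]
L1: Y=0.000-0.03543j on G[1,3]
R2: Y=0.002268+0.000j on G[1,5]
I1: z[0]−=0.00755, z[4]+=0.00755
R3: Y=0.0004149+0.000j on G[0,2]
C1: Y=0.000+0.02054j on G[2,0]
R4: Y=0.0001297+0.000j on G[1,5]
R5: Y=0.0004878+0.000j on G[4,5]
R6: Y=0.001848+0.000j on G[2,4]
L2: Y=0.000-4.046j on G[3,5]
L3: Y=0.000-0.01618j on G[0,5]
R7: Y=0.2933+0.000j on G[3,1]
C2: Y=0.000+0.001396j on G[3,0]
V1: row V5−V4=7.88, i_V1 at 5,4
solve → V1=0.1985+1.478j, V2=0.1288+0.6989j, V3=0.1985+1.478j, V4=-7.682+1.478j, V5=0.1985+1.478j
aux → i_V1=-0.02583+0.001440j

0.1288+0.6989j V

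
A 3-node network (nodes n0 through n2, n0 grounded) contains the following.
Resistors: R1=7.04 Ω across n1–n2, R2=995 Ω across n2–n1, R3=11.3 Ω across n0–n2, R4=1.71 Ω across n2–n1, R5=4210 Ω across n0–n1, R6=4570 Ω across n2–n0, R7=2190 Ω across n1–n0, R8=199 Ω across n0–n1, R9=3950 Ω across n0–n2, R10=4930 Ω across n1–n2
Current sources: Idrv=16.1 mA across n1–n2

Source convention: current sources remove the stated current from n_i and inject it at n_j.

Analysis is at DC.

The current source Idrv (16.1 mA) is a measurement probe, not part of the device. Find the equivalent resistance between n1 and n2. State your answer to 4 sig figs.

Apply KCL at each of the 2 non-ground nodes and solve the resulting linear system.
Node n1: branches {R1, R2, R4, R5, R7, R8, R10, Idrv} → V_1 = -0.02063
Node n2: branches {R1, R2, R3, R4, R6, R9, R10, Idrv} → V_2 = 0.001326

R_eq = 1.363 Ω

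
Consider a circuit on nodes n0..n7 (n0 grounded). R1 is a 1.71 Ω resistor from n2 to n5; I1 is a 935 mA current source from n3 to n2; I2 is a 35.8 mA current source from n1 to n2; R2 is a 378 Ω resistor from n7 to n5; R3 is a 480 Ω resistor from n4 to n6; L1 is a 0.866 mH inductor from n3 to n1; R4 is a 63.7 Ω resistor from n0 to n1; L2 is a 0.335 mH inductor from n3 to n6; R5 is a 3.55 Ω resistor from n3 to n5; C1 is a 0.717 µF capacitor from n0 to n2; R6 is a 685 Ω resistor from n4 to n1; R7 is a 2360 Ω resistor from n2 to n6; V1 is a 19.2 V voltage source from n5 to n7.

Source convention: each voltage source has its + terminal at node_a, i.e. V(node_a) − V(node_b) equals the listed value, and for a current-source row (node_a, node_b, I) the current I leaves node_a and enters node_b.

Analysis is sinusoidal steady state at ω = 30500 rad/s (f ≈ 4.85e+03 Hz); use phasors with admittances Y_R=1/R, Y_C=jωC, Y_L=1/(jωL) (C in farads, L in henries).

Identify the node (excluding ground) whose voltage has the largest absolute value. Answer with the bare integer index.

Element admittances at ω=30500 rad/s:
  Y(R1) = 0.5848+0.000j S between n2,n5
  I1: injects 0.935 A into n2 (from n3)
  I2: injects 0.0358 A into n2 (from n1)
  Y(R2) = 0.002646+0.000j S between n7,n5
  Y(R3) = 0.002083+0.000j S between n4,n6
  Y(L1) = 0.000-0.03786j S between n3,n1
  Y(R4) = 0.01570+0.000j S between n0,n1
  Y(L2) = 0.000-0.09787j S between n3,n6
  Y(R5) = 0.2817+0.000j S between n3,n5
  Y(C1) = 0.000+0.02187j S between n0,n2
  Y(R6) = 0.001460+0.000j S between n4,n1
  Y(R7) = 0.0004237+0.000j S between n2,n6
  V1: constraint V(n5)−V(n7) = 19.2
Assemble and solve the 8×8 MNA system:
  V(n1)=-4.127-2.013j  V(n2)=1.445-2.963j  V(n3)=-3.310-2.797j  V(n4)=-3.650-2.466j  V(n5)=-0.1009-2.909j  V(n6)=-3.316-2.783j  V(n7)=-19.30-2.909j
  i(V1)=-0.05079+0.000j

7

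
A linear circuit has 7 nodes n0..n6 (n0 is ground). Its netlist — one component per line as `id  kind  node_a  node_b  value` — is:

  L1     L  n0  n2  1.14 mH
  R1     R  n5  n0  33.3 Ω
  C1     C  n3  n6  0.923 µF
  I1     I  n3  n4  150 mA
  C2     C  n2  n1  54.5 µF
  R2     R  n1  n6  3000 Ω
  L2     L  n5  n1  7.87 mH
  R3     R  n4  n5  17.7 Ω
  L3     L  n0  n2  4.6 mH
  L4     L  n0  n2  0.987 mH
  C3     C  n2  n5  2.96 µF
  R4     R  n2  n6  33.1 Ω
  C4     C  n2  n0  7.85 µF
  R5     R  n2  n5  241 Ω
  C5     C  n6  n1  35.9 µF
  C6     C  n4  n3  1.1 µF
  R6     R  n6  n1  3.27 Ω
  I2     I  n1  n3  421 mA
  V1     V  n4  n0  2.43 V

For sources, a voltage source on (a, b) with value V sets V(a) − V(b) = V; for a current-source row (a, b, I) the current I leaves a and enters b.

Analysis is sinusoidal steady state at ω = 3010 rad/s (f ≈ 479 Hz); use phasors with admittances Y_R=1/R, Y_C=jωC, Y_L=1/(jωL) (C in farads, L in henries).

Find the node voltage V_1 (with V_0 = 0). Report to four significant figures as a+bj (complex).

-0.7955+1.312j V

MNA unknowns: 6 node voltages V₁..V_6 plus 1 source current (V1)
L1: Y=0.000-0.2914j on G[0,2]
R1: Y=0.03003+0.000j on G[5,0]
C1: Y=0.000+0.002778j on G[3,6]
I1: z[3]−=0.15, z[4]+=0.15
C2: Y=0.000+0.1640j on G[2,1]
R2: Y=0.0003333+0.000j on G[1,6]
L2: Y=0.000-0.04221j on G[5,1]
R3: Y=0.05650+0.000j on G[4,5]
L3: Y=0.000-0.07222j on G[0,2]
L4: Y=0.000-0.3366j on G[0,2]
C3: Y=0.000+0.008910j on G[2,5]
R4: Y=0.03021+0.000j on G[2,6]
C4: Y=0.000+0.02363j on G[2,0]
R5: Y=0.004149+0.000j on G[2,5]
C5: Y=0.000+0.1081j on G[6,1]
C6: Y=0.000+0.003311j on G[4,3]
R6: Y=0.3058+0.000j on G[6,1]
I2: z[1]−=0.421, z[3]+=0.421
V1: row V4−V0=2.43, i_V1 at 4,0
solve → V1=-0.7955+1.312j, V2=0.1244-0.4645j, V3=1.127-44.03j, V4=2.430+0.000j, V5=1.800+1.023j, V6=-0.4259+1.046j
aux → i_V1=0.2602+0.05346j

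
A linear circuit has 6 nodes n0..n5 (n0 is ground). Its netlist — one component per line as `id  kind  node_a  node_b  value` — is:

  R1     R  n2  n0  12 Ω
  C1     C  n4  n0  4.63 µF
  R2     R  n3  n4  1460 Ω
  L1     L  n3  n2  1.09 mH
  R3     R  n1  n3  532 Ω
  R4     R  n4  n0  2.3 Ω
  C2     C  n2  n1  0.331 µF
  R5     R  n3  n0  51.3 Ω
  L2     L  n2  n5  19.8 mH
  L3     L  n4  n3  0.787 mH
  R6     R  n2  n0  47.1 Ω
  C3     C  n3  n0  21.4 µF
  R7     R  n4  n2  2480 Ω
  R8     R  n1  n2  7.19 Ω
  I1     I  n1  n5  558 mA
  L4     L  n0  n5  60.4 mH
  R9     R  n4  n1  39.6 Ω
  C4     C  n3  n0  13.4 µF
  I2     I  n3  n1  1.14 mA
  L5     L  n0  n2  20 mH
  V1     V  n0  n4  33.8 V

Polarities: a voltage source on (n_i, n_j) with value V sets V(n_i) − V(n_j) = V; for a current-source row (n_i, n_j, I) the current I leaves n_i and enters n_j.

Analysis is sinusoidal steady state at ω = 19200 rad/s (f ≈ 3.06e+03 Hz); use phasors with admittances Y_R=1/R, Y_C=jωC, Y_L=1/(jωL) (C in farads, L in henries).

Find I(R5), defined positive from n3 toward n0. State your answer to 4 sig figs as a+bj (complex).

Apply KCL at each of the 5 non-ground nodes and solve the resulting linear system.
Node n1: branches {R3, C2, R8, I1, R9, I2} → V_1 = -12.10-2.598j
Node n2: branches {R1, L1, C2, L2, R6, R7, R8, L5} → V_2 = -4.419-3.463j
Node n3: branches {R2, L1, R3, R5, L3, C3, C4, I2} → V_3 = 4.386+0.5581j
Node n4: branches {C1, R2, R4, L3, R7, R9, V1} → V_4 = -33.80+0.000j
Node n5: branches {L2, I1, L4} → V_5 = -3.328+157.1j
Source currents: i(V1)=-15.32-0.4109j

0.08550+0.01088j A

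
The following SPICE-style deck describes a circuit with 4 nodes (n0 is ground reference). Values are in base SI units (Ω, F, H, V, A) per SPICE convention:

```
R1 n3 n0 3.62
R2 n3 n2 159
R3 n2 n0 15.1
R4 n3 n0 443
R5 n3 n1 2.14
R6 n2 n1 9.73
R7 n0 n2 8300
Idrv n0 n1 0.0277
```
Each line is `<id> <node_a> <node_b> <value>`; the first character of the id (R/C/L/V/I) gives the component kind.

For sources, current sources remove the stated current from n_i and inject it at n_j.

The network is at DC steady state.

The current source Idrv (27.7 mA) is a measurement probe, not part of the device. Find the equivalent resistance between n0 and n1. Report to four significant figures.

MNA unknowns: 3 node voltages V₁..V_3
R1: Y=0.2762 on G[3,0]
R2: Y=0.006289 on G[3,2]
R3: Y=0.06623 on G[2,0]
R4: Y=0.002257 on G[3,0]
R5: Y=0.4673 on G[3,1]
R6: Y=0.1028 on G[2,1]
R7: Y=0.0001205 on G[0,2]
Idrv: z[0]−=0.0277, z[1]+=0.0277
solve → V1=0.1289, V2=0.07845, V3=0.08077

R_eq = 4.655 Ω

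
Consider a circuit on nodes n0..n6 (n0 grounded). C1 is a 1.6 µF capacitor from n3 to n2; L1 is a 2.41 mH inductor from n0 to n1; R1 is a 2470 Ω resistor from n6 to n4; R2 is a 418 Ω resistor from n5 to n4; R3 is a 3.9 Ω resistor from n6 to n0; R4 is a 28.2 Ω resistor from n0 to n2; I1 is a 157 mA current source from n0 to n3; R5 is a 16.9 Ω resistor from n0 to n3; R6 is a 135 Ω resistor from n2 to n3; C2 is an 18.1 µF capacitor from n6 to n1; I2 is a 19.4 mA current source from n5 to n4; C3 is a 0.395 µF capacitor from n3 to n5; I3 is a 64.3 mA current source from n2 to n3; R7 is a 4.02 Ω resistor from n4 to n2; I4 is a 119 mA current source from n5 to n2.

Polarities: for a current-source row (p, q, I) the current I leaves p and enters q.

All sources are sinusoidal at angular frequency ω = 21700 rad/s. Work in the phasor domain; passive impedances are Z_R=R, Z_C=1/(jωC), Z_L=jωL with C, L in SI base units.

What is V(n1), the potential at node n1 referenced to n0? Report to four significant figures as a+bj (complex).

0.003355+0.0009256j V

Apply KCL at each of the 6 non-ground nodes and solve the resulting linear system.
Node n1: branches {L1, C2} → V_1 = 0.003355+0.0009256j
Node n2: branches {C1, R4, R6, I3, R7, I4} → V_2 = 2.038+0.2633j
Node n3: branches {C1, I1, R5, R6, C3, I3} → V_3 = 1.418-0.1605j
Node n4: branches {R1, R2, I2, R7} → V_4 = 2.068+0.4001j
Node n5: branches {R2, I2, C3, I4} → V_5 = -2.571+14.69j
Node n6: branches {R1, R3, C2} → V_6 = 0.003192+0.0008805j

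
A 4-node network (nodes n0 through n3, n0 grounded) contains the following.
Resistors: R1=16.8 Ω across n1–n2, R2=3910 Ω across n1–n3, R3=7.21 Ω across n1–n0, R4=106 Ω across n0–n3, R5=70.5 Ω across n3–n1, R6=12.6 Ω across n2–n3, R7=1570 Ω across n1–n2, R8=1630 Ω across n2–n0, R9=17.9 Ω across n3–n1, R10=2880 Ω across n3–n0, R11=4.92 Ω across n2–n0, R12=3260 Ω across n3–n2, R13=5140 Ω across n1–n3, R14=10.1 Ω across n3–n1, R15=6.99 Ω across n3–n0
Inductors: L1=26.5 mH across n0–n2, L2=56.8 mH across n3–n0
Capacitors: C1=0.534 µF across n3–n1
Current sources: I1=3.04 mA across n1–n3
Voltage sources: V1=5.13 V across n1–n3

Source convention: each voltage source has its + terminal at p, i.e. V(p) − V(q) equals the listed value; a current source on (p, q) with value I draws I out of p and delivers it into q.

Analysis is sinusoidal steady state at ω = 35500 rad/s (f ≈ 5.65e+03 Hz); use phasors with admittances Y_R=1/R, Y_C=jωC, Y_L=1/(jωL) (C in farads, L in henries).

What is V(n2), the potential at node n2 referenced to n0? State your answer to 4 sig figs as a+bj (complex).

MNA unknowns: 3 node voltages V₁..V_3 plus 1 source current (V1)
R1: Y=0.05952+0.000j on G[1,2]
R2: Y=0.0002558+0.000j on G[1,3]
R3: Y=0.1387+0.000j on G[1,0]
R4: Y=0.009434+0.000j on G[0,3]
L1: Y=0.000-0.001063j on G[0,2]
R5: Y=0.01418+0.000j on G[3,1]
R6: Y=0.07937+0.000j on G[2,3]
C1: Y=0.000+0.01896j on G[3,1]
R7: Y=0.0006369+0.000j on G[1,2]
R8: Y=0.0006135+0.000j on G[2,0]
L2: Y=0.000-0.0004959j on G[3,0]
R9: Y=0.05587+0.000j on G[3,1]
R10: Y=0.0003472+0.000j on G[3,0]
R11: Y=0.2033+0.000j on G[2,0]
R12: Y=0.0003067+0.000j on G[3,2]
R13: Y=0.0001946+0.000j on G[1,3]
R14: Y=0.09901+0.000j on G[3,1]
I1: z[1]−=0.00304, z[3]+=0.00304
R15: Y=0.1431+0.000j on G[3,0]
V1: row V1−V3=5.13, i_V1 at 1,3
solve → V1=2.741-0.003249j, V2=-0.07393-0.001550j, V3=-2.389-0.003249j
aux → i_V1=-1.422-0.09670j

-0.07393-0.001550j V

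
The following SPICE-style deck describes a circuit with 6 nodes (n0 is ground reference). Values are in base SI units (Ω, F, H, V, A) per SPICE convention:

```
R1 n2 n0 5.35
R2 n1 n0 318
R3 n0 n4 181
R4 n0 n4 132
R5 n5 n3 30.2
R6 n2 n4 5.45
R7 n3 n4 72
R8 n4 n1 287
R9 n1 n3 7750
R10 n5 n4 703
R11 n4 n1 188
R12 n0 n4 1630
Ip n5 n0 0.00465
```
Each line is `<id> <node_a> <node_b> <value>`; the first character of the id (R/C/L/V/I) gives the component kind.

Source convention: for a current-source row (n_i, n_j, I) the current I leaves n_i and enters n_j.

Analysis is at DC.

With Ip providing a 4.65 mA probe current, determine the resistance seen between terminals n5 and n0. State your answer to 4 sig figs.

R_eq = 97.89 Ω

Apply KCL at each of the 5 non-ground nodes and solve the resulting linear system.
Node n1: branches {R2, R8, R9, R11} → V_1 = -0.03469
Node n2: branches {R1, R6} → V_2 = -0.02116
Node n3: branches {R5, R7, R9} → V_3 = -0.3325
Node n4: branches {R3, R4, R6, R7, R8, R10, R11, R12} → V_4 = -0.04272
Node n5: branches {R5, R10, Ip} → V_5 = -0.4552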